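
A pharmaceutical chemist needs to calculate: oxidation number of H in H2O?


H is +1 with nonmetals
Oxidation number: +1

+1


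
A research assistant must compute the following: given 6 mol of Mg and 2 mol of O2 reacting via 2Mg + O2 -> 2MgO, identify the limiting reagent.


Mole ratio available / coefficient:
  Mg: 6/2 = 3.000
  O2: 2/1 = 2.000
Smaller ratio is limiting.

O2


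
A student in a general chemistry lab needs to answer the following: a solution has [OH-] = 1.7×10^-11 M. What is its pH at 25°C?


pOH = -log10([OH-]) = -log10(1.7×10^-11)
= 11 - log10(1.7) = 10.77
pH = 14 - pOH = 14 - 10.77 = 3.23

3.23


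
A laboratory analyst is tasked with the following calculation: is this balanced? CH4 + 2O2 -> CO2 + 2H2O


Equation: CH4 + 2O2 -> CO2 + 2H2O
Check atoms: C: 1=1, H: 4=4, O: 4=4
Balanced

Yes, balanced


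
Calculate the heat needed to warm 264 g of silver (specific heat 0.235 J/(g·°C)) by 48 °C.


q = mcΔT = 264 × 0.235 × 48
= 2977.92 J

2977.92 J


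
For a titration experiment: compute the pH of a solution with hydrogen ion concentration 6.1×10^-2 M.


pH = -log10([H+]) = -log10(6.1×10^-2)
= 2 - log10(6.1)
= 2 - 0.79
= 1.21

1.21


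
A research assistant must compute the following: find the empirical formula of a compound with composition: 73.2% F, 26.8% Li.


Assume 100 g sample. Moles of each element:
  F: 73.2/19.0 = 3.853 mol
  Li: 26.8/6.94 = 3.862 mol
Divide by smallest (3.853):
  F: 3.853/3.853 = 1.0
  Li: 3.862/3.853 = 1.0
Empirical formula: LiF

LiF


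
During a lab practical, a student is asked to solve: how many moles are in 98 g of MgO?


M(MgO) = 40.31 g/mol
n = mass/M = 98/40.31 = 2.4312 mol

2.4312 mol


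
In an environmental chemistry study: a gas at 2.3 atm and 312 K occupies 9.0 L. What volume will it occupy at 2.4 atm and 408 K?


P1V1/T1 = P2V2/T2
V2 = P1V1T2/(T1P2)
= 2.3×9.0×408/(312×2.4)
= 11.279 L

11.279 L


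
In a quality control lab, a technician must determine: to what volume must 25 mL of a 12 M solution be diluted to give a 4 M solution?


C1V1 = C2V2
12 × 25 = 4 × V2
V2 = 300/4 = 75.0 mL

75.0 mL


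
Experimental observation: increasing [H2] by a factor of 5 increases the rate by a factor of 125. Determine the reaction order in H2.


rate ∝ [H2]^n
5^n = 125 → n = 3
Order in H2: 3

3


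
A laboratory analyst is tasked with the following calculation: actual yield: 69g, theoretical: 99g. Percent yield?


% yield = actual/theoretical × 100
= 69/99 × 100
= 69.7%

69.7%


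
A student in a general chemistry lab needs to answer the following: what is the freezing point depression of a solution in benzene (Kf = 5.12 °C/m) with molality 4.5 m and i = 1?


ΔTf = Kf × m × i
= 5.12 × 4.5 × 1
= 23.04 °C

23.04 °C


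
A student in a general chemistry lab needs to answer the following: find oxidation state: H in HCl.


H is +1 with nonmetals
Oxidation number: +1

+1


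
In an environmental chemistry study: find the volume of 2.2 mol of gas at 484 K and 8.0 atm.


PV = nRT  (R = 0.08206 L·atm/(mol·K))
V = nRT/P = 2.2×0.08206×484/8.0
= 10.922 L

10.922 L


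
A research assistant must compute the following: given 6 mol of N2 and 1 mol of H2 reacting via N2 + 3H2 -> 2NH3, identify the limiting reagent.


Mole ratio available / coefficient:
  N2: 6/1 = 6.000
  H2: 1/3 = 0.333
Smaller ratio is limiting.

H2


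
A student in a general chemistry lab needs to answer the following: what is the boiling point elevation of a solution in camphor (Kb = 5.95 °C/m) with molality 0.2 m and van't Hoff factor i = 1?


ΔTb = Kb × m × i
= 5.95 × 0.2 × 1
= 1.19 °C

1.19 °C


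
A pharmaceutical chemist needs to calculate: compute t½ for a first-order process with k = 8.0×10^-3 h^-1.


t½ = ln2/k = 0.693147/(8.0×10^-3 h^-1)
= 86.64 h

86.64 h


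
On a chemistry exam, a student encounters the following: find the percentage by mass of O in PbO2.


M(PbO2) = 1×207.2 + 2×16.0 = 239.20 g/mol
Mass of O = 2 × 16.0 = 32.00 g/mol
% O = 32.00/239.20 × 100 = 13.38%

13.38%


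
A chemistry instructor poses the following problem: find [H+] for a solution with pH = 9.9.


[H+] = 10^(-pH) = 10^(-9.9)
= 1.26×10^-10 M

1.26×10^-10 M


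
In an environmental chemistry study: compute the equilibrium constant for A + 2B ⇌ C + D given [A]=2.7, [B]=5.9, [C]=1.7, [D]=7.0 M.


Kc = [C][D]/([A][B]^2)
= (1.7^1 × 7.0^1)/(2.7^1 × 5.9^2)
= 11.9/93.987
= 0.1266

0.1266


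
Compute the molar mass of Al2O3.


M(Al2O3) = 2×26.98 + 3×16.0
= 53.96 + 48.0
= 101.96 g/mol

101.96 g/mol


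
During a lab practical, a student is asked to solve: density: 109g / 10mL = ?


ρ = mass/volume
= 109/10
= 10.9 g/mL

10.9 g/mL


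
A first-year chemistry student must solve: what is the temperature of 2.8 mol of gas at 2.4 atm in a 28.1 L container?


PV = nRT  (R = 0.08206 L·atm/(mol·K))
T = PV/(nR) = 2.4×28.1/(2.8×0.08206)
= 67.44/0.229768
= 293.51 K

293.51 K


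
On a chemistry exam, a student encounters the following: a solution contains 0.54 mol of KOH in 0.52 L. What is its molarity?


M = n/V = 0.54/0.52 = 1.038 mol/L

1.038 M


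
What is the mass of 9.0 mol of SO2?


M(SO2) = 64.07 g/mol
mass = n × M = 9.0 × 64.07 = 576.63 g

576.63 g


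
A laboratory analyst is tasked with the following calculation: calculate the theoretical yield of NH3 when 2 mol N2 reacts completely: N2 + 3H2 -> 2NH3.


Mole ratio NH3:N2 = 2:1
n(NH3) = 2 × 2/1 = 4.000 mol
mass = 4.000 × 17.03 = 68.12 g

68.12 g


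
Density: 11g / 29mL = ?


ρ = mass/volume
= 11/29
= 0.379 g/mL

0.379 g/mL


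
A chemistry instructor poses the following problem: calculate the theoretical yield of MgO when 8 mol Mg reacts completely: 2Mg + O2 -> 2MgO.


Mole ratio MgO:Mg = 2:2
n(MgO) = 8 × 2/2 = 8.000 mol
mass = 8.000 × 40.31 = 322.48 g

322.48 g


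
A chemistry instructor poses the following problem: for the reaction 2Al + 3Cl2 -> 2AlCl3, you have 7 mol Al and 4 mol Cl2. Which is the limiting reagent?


Mole ratio available / coefficient:
  Al: 7/2 = 3.500
  Cl2: 4/3 = 1.333
Smaller ratio is limiting.

Cl2


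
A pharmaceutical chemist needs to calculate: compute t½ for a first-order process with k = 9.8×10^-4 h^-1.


t½ = ln2/k = 0.693147/(9.8×10^-4 h^-1)
= 707.3 h

707.3 h


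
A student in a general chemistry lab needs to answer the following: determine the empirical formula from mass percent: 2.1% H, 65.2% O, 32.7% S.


Assume 100 g sample. Moles of each element:
  H: 2.1/1.008 = 2.083 mol
  O: 65.2/16.0 = 4.075 mol
  S: 32.7/32.07 = 1.02 mol
Divide by smallest (1.02):
  H: 2.083/1.02 = 2.04
  O: 4.075/1.02 = 4.0
  S: 1.02/1.02 = 1.0
Empirical formula: H2SO4

H2SO4


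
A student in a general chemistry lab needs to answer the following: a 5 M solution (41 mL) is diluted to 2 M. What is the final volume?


C1V1 = C2V2
5 × 41 = 2 × V2
V2 = 205/2 = 102.5 mL

102.5 mL


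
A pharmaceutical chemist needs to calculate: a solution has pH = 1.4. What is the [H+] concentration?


[H+] = 10^(-pH) = 10^(-1.4)
= 3.98×10^-2 M

3.98×10^-2 M


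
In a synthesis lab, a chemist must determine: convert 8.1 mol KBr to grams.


M(KBr) = 119.0 g/mol
mass = n × M = 8.1 × 119.0 = 963.90 g

963.90 g


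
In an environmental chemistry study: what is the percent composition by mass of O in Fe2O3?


M(Fe2O3) = 2×55.85 + 3×16.0 = 159.70 g/mol
Mass of O = 3 × 16.0 = 48.00 g/mol
% O = 48.00/159.70 × 100 = 30.06%

30.06%


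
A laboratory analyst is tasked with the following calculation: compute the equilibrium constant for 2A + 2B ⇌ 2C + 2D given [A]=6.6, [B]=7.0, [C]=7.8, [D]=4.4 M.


Kc = [C]^2[D]^2/([A]^2[B]^2)
= (7.8^2 × 4.4^2)/(6.6^2 × 7.0^2)
= 1177.8624/2134.44
= 0.5518

0.5518


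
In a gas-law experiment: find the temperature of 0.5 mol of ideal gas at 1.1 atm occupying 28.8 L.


PV = nRT  (R = 0.08206 L·atm/(mol·K))
T = PV/(nR) = 1.1×28.8/(0.5×0.08206)
= 31.68/0.041030
= 772.12 K

772.12 K


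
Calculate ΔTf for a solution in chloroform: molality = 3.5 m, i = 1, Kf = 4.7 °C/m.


ΔTf = Kf × m × i
= 4.7 × 3.5 × 1
= 16.45 °C

16.45 °C


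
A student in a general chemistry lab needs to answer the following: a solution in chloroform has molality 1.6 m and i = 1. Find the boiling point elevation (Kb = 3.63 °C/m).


ΔTb = Kb × m × i
= 3.63 × 1.6 × 1
= 5.808 °C

5.808 °C


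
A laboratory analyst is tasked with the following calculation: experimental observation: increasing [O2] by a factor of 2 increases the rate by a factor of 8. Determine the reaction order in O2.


rate ∝ [O2]^n
2^n = 8 → n = 3
Order in O2: 3

3


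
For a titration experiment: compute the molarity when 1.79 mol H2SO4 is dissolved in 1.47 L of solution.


M = n/V = 1.79/1.47 = 1.218 mol/L

1.218 M


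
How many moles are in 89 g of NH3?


M(NH3) = 17.03 g/mol
n = mass/M = 89/17.03 = 5.2261 mol

5.2261 mol


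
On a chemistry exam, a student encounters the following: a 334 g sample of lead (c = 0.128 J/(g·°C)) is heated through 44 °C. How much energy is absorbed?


q = mcΔT = 334 × 0.128 × 44
= 1881.09 J

1881.09 J


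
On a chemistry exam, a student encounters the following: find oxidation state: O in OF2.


F is always -1; 2(-1) + x = 0, so O = +2
Oxidation number: +2

+2


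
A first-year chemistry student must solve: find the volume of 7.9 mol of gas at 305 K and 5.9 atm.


PV = nRT  (R = 0.08206 L·atm/(mol·K))
V = nRT/P = 7.9×0.08206×305/5.9
= 33.512 L

33.512 L


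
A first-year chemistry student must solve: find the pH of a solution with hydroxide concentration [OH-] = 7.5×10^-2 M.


pOH = -log10([OH-]) = -log10(7.5×10^-2)
= 2 - log10(7.5) = 1.12
pH = 14 - pOH = 14 - 1.12 = 12.88

12.88


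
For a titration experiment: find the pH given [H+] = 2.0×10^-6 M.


pH = -log10([H+]) = -log10(2.0×10^-6)
= 6 - log10(2.0)
= 6 - 0.3
= 5.7

5.7


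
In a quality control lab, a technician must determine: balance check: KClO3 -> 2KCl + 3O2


Equation: KClO3 -> 2KCl + 3O2
Check atoms: Cl: 1≠2, K: 1≠2, O: 3≠6
Not balanced

No, not balanced


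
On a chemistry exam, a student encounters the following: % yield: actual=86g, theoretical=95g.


% yield = actual/theoretical × 100
= 86/95 × 100
= 90.53%

90.53%


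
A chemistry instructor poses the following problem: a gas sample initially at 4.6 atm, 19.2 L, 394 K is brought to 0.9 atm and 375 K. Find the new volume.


P1V1/T1 = P2V2/T2
V2 = P1V1T2/(T1P2)
= 4.6×19.2×375/(394×0.9)
= 93.401 L

93.401 L


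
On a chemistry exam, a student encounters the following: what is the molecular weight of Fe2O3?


M(Fe2O3) = 2×55.85 + 3×16.0
= 111.7 + 48.0
= 159.7 g/mol

159.7 g/mol


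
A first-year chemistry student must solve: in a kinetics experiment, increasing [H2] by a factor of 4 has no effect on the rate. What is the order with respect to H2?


rate ∝ [H2]^n
rate ∝ [H2]^0
Order in H2: 0

0


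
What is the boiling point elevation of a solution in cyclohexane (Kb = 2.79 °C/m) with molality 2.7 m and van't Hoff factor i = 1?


ΔTb = Kb × m × i
= 2.79 × 2.7 × 1
= 7.533 °C

7.533 °C


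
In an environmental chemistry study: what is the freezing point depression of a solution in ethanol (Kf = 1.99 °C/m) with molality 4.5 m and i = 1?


ΔTf = Kf × m × i
= 1.99 × 4.5 × 1
= 8.955 °C

8.955 °C


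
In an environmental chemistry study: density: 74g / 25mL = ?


ρ = mass/volume
= 74/25
= 2.96 g/mL

2.96 g/mL


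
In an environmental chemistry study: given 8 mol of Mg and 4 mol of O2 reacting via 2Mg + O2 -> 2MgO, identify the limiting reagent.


Mole ratio available / coefficient:
  Mg: 8/2 = 4.000
  O2: 4/1 = 4.000
Smaller ratio is limiting.

neither (stoichiometric); Mg and O2 are fully consumed


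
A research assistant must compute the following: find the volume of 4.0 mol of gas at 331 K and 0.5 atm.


PV = nRT  (R = 0.08206 L·atm/(mol·K))
V = nRT/P = 4.0×0.08206×331/0.5
= 217.295 L

217.295 L


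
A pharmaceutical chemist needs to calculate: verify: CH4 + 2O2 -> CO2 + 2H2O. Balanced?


Equation: CH4 + 2O2 -> CO2 + 2H2O
Check atoms: C: 1=1, H: 4=4, O: 4=4
Balanced

Yes, balanced


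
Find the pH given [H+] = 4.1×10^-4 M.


pH = -log10([H+]) = -log10(4.1×10^-4)
= 4 - log10(4.1)
= 4 - 0.61
= 3.39

3.39


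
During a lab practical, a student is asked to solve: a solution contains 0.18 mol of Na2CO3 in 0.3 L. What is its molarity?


M = n/V = 0.18/0.3 = 0.600 mol/L

0.600 M


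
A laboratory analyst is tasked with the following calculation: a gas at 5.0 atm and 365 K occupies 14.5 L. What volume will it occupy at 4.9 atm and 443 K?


P1V1/T1 = P2V2/T2
V2 = P1V1T2/(T1P2)
= 5.0×14.5×443/(365×4.9)
= 17.958 L

17.958 L


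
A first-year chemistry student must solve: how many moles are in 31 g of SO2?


M(SO2) = 64.07 g/mol
n = mass/M = 31/64.07 = 0.4838 mol

0.4838 mol


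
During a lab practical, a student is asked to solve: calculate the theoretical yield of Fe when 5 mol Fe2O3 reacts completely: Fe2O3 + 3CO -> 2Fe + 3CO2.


Mole ratio Fe:Fe2O3 = 2:1
n(Fe) = 5 × 2/1 = 10.000 mol
mass = 10.000 × 55.85 = 558.5 g

558.5 g


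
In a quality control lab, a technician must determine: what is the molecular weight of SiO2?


M(SiO2) = 1×28.09 + 2×16.0
= 28.09 + 32.0
= 60.09 g/mol

60.09 g/mol


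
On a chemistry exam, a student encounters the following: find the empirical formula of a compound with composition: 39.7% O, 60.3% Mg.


Assume 100 g sample. Moles of each element:
  O: 39.7/16.0 = 2.481 mol
  Mg: 60.3/24.31 = 2.48 mol
Divide by smallest (2.48):
  O: 2.481/2.48 = 1.0
  Mg: 2.48/2.48 = 1.0
Empirical formula: MgO

MgO


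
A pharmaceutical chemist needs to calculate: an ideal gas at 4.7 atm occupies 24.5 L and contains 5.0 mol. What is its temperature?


PV = nRT  (R = 0.08206 L·atm/(mol·K))
T = PV/(nR) = 4.7×24.5/(5.0×0.08206)
= 115.15/0.410300
= 280.65 K

280.65 K


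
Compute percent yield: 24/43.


% yield = actual/theoretical × 100
= 24/43 × 100
= 55.81%

55.81%


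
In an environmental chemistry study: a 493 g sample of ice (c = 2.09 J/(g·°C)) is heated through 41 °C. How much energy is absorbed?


q = mcΔT = 493 × 2.09 × 41
= 42245.17 J

42245.17 J


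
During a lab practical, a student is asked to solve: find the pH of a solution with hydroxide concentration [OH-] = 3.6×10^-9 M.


pOH = -log10([OH-]) = -log10(3.6×10^-9)
= 9 - log10(3.6) = 8.44
pH = 14 - pOH = 14 - 8.44 = 5.56

5.56


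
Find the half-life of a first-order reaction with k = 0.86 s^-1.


t½ = ln2/k = 0.693147/(0.86 s^-1)
= 0.8060 s

0.8060 s


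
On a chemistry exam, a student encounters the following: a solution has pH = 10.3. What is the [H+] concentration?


[H+] = 10^(-pH) = 10^(-10.3)
= 5.01×10^-11 M

5.01×10^-11 M


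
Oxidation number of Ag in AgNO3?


Ag is +1
Oxidation number: +1

+1


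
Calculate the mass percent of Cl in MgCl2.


M(MgCl2) = 1×24.31 + 2×35.45 = 95.21 g/mol
Mass of Cl = 2 × 35.45 = 70.90 g/mol
% Cl = 70.90/95.21 × 100 = 74.47%

74.47%


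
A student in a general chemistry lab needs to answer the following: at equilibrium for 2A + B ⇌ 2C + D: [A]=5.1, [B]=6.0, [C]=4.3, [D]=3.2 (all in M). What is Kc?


Kc = [C]^2[D]/([A]^2[B])
= (4.3^2 × 3.2^1)/(5.1^2 × 6.0^1)
= 59.168/156.06
= 0.3791

0.3791


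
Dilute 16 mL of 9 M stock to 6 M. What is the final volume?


C1V1 = C2V2
9 × 16 = 6 × V2
V2 = 144/6 = 24.0 mL

24.0 mL


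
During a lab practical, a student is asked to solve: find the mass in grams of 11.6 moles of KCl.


M(KCl) = 74.55 g/mol
mass = n × M = 11.6 × 74.55 = 864.78 g

864.78 g


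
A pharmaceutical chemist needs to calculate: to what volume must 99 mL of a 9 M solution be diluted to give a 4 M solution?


C1V1 = C2V2
9 × 99 = 4 × V2
V2 = 891/4 = 222.75 mL

222.75 mL


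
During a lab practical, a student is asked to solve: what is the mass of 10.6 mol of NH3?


M(NH3) = 17.03 g/mol
mass = n × M = 10.6 × 17.03 = 180.52 g

180.52 g


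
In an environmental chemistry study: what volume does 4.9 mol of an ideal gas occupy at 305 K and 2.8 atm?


PV = nRT  (R = 0.08206 L·atm/(mol·K))
V = nRT/P = 4.9×0.08206×305/2.8
= 43.8 L

43.8 L


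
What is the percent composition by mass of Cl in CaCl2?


M(CaCl2) = 1×40.08 + 2×35.45 = 110.98 g/mol
Mass of Cl = 2 × 35.45 = 70.90 g/mol
% Cl = 70.90/110.98 × 100 = 63.89%

63.89%


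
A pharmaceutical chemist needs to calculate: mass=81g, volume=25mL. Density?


ρ = mass/volume
= 81/25
= 3.24 g/mL

3.24 g/mL


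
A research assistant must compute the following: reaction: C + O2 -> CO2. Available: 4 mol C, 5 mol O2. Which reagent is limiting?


Mole ratio available / coefficient:
  C: 4/1 = 4.000
  O2: 5/1 = 5.000
Smaller ratio is limiting.

C


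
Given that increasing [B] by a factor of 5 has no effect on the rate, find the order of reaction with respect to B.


rate ∝ [B]^n
rate ∝ [B]^0
Order in B: 0

0


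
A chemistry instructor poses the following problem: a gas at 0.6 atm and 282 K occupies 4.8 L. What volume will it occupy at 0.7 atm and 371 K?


P1V1/T1 = P2V2/T2
V2 = P1V1T2/(T1P2)
= 0.6×4.8×371/(282×0.7)
= 5.413 L

5.413 L


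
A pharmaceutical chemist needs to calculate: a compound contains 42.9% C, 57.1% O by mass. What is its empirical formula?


Assume 100 g sample. Moles of each element:
  C: 42.9/12.01 = 3.572 mol
  O: 57.1/16.0 = 3.569 mol
Divide by smallest (3.569):
  C: 3.572/3.569 = 1.0
  O: 3.569/3.569 = 1.0
Empirical formula: CO

CO


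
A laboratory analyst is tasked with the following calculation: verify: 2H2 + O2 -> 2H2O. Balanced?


Equation: 2H2 + O2 -> 2H2O
Check atoms: H: 4=4, O: 2=2
Balanced

Yes, balanced


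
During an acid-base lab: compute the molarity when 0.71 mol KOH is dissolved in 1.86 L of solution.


M = n/V = 0.71/1.86 = 0.382 mol/L

0.382 M


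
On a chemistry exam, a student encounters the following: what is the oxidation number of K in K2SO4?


Group 1 metal: +1
Oxidation number: +1

+1


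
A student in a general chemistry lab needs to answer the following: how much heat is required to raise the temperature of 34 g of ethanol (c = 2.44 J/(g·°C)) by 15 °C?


q = mcΔT = 34 × 2.44 × 15
= 1244.40 J

1244.40 J


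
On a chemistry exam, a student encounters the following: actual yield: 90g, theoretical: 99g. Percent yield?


% yield = actual/theoretical × 100
= 90/99 × 100
= 90.91%

90.91%


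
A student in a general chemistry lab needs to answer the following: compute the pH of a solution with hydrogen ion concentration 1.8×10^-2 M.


pH = -log10([H+]) = -log10(1.8×10^-2)
= 2 - log10(1.8)
= 2 - 0.26
= 1.74

1.74


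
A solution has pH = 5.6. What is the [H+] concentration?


[H+] = 10^(-pH) = 10^(-5.6)
= 2.51×10^-6 M

2.51×10^-6 M


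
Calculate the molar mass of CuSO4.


M(CuSO4) = 1×63.55 + 1×32.07 + 4×16.0
= 63.55 + 32.07 + 64.0
= 159.62 g/mol

159.62 g/mol


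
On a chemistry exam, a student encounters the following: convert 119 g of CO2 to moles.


M(CO2) = 44.01 g/mol
n = mass/M = 119/44.01 = 2.7039 mol

2.7039 mol


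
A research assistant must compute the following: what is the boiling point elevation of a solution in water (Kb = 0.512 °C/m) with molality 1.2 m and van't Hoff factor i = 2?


ΔTb = Kb × m × i
= 0.512 × 1.2 × 2
= 1.2288 °C

1.2288 °C


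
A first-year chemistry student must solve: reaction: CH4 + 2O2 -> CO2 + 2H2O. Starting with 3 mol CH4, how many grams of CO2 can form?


Mole ratio CO2:CH4 = 1:1
n(CO2) = 3 × 1/1 = 3.000 mol
mass = 3.000 × 44.01 = 132.03 g

132.03 g


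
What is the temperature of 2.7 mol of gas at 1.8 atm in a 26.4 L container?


PV = nRT  (R = 0.08206 L·atm/(mol·K))
T = PV/(nR) = 1.8×26.4/(2.7×0.08206)
= 47.52/0.221562
= 214.48 K

214.48 K


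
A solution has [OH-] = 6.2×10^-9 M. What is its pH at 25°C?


pOH = -log10([OH-]) = -log10(6.2×10^-9)
= 9 - log10(6.2) = 8.21
pH = 14 - pOH = 14 - 8.21 = 5.79

5.79


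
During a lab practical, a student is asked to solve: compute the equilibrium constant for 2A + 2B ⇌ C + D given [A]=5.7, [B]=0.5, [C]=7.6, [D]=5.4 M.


Kc = [C][D]/([A]^2[B]^2)
= (7.6^1 × 5.4^1)/(5.7^2 × 0.5^2)
= 41.04/8.1225
= 5.053

5.053


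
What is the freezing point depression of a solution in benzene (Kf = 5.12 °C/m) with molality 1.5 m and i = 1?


ΔTf = Kf × m × i
= 5.12 × 1.5 × 1
= 7.68 °C

7.68 °C


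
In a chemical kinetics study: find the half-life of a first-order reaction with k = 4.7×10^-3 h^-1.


t½ = ln2/k = 0.693147/(4.7×10^-3 h^-1)
= 147.5 h

147.5 h


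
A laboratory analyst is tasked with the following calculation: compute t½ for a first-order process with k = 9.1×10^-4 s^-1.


t½ = ln2/k = 0.693147/(9.1×10^-4 s^-1)
= 761.7 s

761.7 s


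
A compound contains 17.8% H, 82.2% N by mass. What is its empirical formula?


Assume 100 g sample. Moles of each element:
  H: 17.8/1.008 = 17.659 mol
  N: 82.2/14.01 = 5.867 mol
Divide by smallest (5.867):
  H: 17.659/5.867 = 3.01
  N: 5.867/5.867 = 1.0
Empirical formula: NH3

NH3


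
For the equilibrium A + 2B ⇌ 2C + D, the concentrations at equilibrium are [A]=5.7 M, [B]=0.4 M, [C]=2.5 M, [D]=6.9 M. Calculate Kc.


Kc = [C]^2[D]/([A][B]^2)
= (2.5^2 × 6.9^1)/(5.7^1 × 0.4^2)
= 43.125/0.912
= 47.29

47.29


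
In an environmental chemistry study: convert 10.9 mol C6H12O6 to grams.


M(C6H12O6) = 180.16 g/mol
mass = n × M = 10.9 × 180.16 = 1963.74 g

1963.74 g


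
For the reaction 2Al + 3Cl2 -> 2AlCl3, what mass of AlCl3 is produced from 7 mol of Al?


Mole ratio AlCl3:Al = 2:2
n(AlCl3) = 7 × 2/2 = 7.000 mol
mass = 7.000 × 133.33 = 933.31 g

933.31 g


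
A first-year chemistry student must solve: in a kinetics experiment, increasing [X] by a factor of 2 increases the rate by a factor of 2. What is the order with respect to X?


rate ∝ [X]^n
2^n = 2 → n = 1
Order in X: 1

1


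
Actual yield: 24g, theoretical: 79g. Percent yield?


% yield = actual/theoretical × 100
= 24/79 × 100
= 30.38%

30.38%


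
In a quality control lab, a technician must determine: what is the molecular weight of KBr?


M(KBr) = 1×39.1 + 1×79.9
= 39.1 + 79.9
= 119.0 g/mol

119.0 g/mol


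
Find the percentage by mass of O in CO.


M(CO) = 1×12.01 + 1×16.0 = 28.01 g/mol
Mass of O = 1 × 16.0 = 16.00 g/mol
% O = 16.00/28.01 × 100 = 57.12%

57.12%


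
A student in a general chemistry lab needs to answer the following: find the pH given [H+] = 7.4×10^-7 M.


pH = -log10([H+]) = -log10(7.4×10^-7)
= 7 - log10(7.4)
= 7 - 0.87
= 6.13

6.13


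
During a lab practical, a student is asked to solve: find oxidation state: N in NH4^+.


x + 4(+1) = +1, so x = -3
Oxidation number: -3

-3


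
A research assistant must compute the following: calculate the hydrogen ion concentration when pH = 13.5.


[H+] = 10^(-pH) = 10^(-13.5)
= 3.16×10^-14 M

3.16×10^-14 M


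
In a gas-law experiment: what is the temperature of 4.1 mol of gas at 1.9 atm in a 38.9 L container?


PV = nRT  (R = 0.08206 L·atm/(mol·K))
T = PV/(nR) = 1.9×38.9/(4.1×0.08206)
= 73.91/0.336446
= 219.68 K

219.68 K


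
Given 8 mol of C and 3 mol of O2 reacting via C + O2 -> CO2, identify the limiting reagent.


Mole ratio available / coefficient:
  C: 8/1 = 8.000
  O2: 3/1 = 3.000
Smaller ratio is limiting.

O2


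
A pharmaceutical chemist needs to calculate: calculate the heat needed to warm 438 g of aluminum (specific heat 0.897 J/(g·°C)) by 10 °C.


q = mcΔT = 438 × 0.897 × 10
= 3928.86 J

3928.86 J


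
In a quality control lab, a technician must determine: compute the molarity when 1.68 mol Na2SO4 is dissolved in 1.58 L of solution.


M = n/V = 1.68/1.58 = 1.063 mol/L

1.063 M


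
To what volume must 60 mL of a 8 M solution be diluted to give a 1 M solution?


C1V1 = C2V2
8 × 60 = 1 × V2
V2 = 480/1 = 480.0 mL

480.0 mL


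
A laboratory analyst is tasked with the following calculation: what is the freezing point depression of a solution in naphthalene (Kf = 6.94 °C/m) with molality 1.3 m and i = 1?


ΔTf = Kf × m × i
= 6.94 × 1.3 × 1
= 9.022 °C

9.022 °C


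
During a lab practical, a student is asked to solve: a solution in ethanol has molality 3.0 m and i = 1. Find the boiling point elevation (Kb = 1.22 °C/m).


ΔTb = Kb × m × i
= 1.22 × 3.0 × 1
= 3.66 °C

3.66 °C


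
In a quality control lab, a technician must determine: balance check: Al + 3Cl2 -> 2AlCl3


Equation: Al + 3Cl2 -> 2AlCl3
Check atoms: Al: 1≠2, Cl: 6=6
Not balanced

No, not balanced


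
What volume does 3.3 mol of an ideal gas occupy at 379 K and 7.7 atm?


PV = nRT  (R = 0.08206 L·atm/(mol·K))
V = nRT/P = 3.3×0.08206×379/7.7
= 13.329 L

13.329 L


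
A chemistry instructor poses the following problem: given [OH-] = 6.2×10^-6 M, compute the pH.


pOH = -log10([OH-]) = -log10(6.2×10^-6)
= 6 - log10(6.2) = 5.21
pH = 14 - pOH = 14 - 5.21 = 8.79

8.79


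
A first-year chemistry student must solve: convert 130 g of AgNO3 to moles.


M(AgNO3) = 169.88 g/mol
n = mass/M = 130/169.88 = 0.7652 mol

0.7652 mol


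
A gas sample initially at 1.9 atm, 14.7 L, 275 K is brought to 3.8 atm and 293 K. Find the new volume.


P1V1/T1 = P2V2/T2
V2 = P1V1T2/(T1P2)
= 1.9×14.7×293/(275×3.8)
= 7.831 L

7.831 L


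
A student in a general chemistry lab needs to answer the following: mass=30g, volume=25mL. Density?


ρ = mass/volume
= 30/25
= 1.2 g/mL

1.2 g/mL


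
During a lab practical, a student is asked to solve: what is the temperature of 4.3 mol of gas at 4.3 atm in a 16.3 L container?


PV = nRT  (R = 0.08206 L·atm/(mol·K))
T = PV/(nR) = 4.3×16.3/(4.3×0.08206)
= 70.09/0.352858
= 198.64 K

198.64 K


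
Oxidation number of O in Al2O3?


O is usually -2
Oxidation number: -2

-2


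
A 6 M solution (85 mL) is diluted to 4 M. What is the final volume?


C1V1 = C2V2
6 × 85 = 4 × V2
V2 = 510/4 = 127.5 mL

127.5 mL


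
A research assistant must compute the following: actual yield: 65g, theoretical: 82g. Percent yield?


% yield = actual/theoretical × 100
= 65/82 × 100
= 79.27%

79.27%


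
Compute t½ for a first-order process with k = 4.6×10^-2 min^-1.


t½ = ln2/k = 0.693147/(4.6×10^-2 min^-1)
= 15.07 min

15.07 min


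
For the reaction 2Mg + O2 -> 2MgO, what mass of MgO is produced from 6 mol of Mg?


Mole ratio MgO:Mg = 2:2
n(MgO) = 6 × 2/2 = 6.000 mol
mass = 6.000 × 40.31 = 241.86 g

241.86 g


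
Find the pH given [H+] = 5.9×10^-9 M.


pH = -log10([H+]) = -log10(5.9×10^-9)
= 9 - log10(5.9)
= 9 - 0.77
= 8.23

8.23


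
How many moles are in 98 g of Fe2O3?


M(Fe2O3) = 159.7 g/mol
n = mass/M = 98/159.7 = 0.6137 mol

0.6137 mol


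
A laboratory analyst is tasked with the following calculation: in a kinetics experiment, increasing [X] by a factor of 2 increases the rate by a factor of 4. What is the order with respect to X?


rate ∝ [X]^n
2^n = 4 → n = 2
Order in X: 2

2


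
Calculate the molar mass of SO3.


M(SO3) = 1×32.07 + 3×16.0
= 32.07 + 48.0
= 80.07 g/mol

80.07 g/mol


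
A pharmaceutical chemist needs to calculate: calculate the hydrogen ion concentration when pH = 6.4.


[H+] = 10^(-pH) = 10^(-6.4)
= 3.98×10^-7 M

3.98×10^-7 M


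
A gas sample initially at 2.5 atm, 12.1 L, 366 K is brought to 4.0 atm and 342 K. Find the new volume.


P1V1/T1 = P2V2/T2
V2 = P1V1T2/(T1P2)
= 2.5×12.1×342/(366×4.0)
= 7.067 L

7.067 L


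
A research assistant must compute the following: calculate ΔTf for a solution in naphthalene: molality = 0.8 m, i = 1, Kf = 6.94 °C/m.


ΔTf = Kf × m × i
= 6.94 × 0.8 × 1
= 5.552 °C

5.552 °C


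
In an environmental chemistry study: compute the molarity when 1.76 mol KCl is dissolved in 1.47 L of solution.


M = n/V = 1.76/1.47 = 1.197 mol/L

1.197 M


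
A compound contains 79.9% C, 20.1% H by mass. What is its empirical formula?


Assume 100 g sample. Moles of each element:
  C: 79.9/12.01 = 6.653 mol
  H: 20.1/1.008 = 19.94 mol
Divide by smallest (6.653):
  C: 6.653/6.653 = 1.0
  H: 19.94/6.653 = 3.0
Empirical formula: CH3

CH3


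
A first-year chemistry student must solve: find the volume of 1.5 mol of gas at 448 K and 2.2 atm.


PV = nRT  (R = 0.08206 L·atm/(mol·K))
V = nRT/P = 1.5×0.08206×448/2.2
= 25.066 L

25.066 L


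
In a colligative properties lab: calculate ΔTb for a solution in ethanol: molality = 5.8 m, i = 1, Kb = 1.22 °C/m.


ΔTb = Kb × m × i
= 1.22 × 5.8 × 1
= 7.076 °C

7.076 °C


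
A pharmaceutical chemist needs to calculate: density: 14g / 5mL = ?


ρ = mass/volume
= 14/5
= 2.8 g/mL

2.8 g/mL


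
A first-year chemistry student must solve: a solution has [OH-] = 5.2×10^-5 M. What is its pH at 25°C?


pOH = -log10([OH-]) = -log10(5.2×10^-5)
= 5 - log10(5.2) = 4.28
pH = 14 - pOH = 14 - 4.28 = 9.72

9.72


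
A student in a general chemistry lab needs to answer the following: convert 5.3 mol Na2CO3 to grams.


M(Na2CO3) = 105.99 g/mol
mass = n × M = 5.3 × 105.99 = 561.75 g

561.75 g


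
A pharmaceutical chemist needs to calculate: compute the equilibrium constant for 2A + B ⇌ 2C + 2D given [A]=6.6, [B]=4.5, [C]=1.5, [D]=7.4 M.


Kc = [C]^2[D]^2/([A]^2[B])
= (1.5^2 × 7.4^2)/(6.6^2 × 4.5^1)
= 123.21/196.02
= 0.6286

0.6286


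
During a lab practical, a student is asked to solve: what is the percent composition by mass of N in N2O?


M(N2O) = 2×14.01 + 1×16.0 = 44.02 g/mol
Mass of N = 2 × 14.01 = 28.02 g/mol
% N = 28.02/44.02 × 100 = 63.65%

63.65%


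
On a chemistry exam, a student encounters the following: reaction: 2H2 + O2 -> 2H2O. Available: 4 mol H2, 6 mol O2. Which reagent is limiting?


Mole ratio available / coefficient:
  H2: 4/2 = 2.000
  O2: 6/1 = 6.000
Smaller ratio is limiting.

H2


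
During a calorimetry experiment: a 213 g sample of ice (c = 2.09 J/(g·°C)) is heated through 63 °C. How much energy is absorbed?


q = mcΔT = 213 × 2.09 × 63
= 28045.71 J

28045.71 J


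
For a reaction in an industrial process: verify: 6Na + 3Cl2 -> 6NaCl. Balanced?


Equation: 6Na + 3Cl2 -> 6NaCl
Check atoms: Cl: 6=6, Na: 6=6
Balanced

Yes, balanced


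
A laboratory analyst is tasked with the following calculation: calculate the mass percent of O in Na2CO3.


M(Na2CO3) = 2×22.99 + 1×12.01 + 3×16.0 = 105.99 g/mol
Mass of O = 3 × 16.0 = 48.00 g/mol
% O = 48.00/105.99 × 100 = 45.29%

45.29%


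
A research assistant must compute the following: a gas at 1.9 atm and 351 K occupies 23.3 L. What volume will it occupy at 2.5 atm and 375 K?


P1V1/T1 = P2V2/T2
V2 = P1V1T2/(T1P2)
= 1.9×23.3×375/(351×2.5)
= 18.919 L

18.919 L


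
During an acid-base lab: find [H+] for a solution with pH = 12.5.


[H+] = 10^(-pH) = 10^(-12.5)
= 3.16×10^-13 M

3.16×10^-13 M


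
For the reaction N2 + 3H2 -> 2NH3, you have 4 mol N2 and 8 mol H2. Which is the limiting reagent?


Mole ratio available / coefficient:
  N2: 4/1 = 4.000
  H2: 8/3 = 2.667
Smaller ratio is limiting.

H2


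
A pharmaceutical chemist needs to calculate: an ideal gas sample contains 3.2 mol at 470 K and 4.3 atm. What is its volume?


PV = nRT  (R = 0.08206 L·atm/(mol·K))
V = nRT/P = 3.2×0.08206×470/4.3
= 28.702 L

28.702 L


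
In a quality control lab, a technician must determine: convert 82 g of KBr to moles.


M(KBr) = 119.0 g/mol
n = mass/M = 82/119.0 = 0.6891 mol

0.6891 mol


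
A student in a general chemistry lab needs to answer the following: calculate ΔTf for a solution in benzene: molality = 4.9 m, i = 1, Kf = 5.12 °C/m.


ΔTf = Kf × m × i
= 5.12 × 4.9 × 1
= 25.088 °C

25.088 °C


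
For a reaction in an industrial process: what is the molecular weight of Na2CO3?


M(Na2CO3) = 2×22.99 + 1×12.01 + 3×16.0
= 45.98 + 12.01 + 48.0
= 105.99 g/mol

105.99 g/mol


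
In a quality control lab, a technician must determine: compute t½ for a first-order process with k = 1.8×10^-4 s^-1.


t½ = ln2/k = 0.693147/(1.8×10^-4 s^-1)
= 3851 s

3851 s


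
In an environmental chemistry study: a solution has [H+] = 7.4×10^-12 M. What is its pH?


pH = -log10([H+]) = -log10(7.4×10^-12)
= 12 - log10(7.4)
= 12 - 0.87
= 11.13

11.13


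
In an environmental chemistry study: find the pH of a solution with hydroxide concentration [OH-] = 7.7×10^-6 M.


pOH = -log10([OH-]) = -log10(7.7×10^-6)
= 6 - log10(7.7) = 5.11
pH = 14 - pOH = 14 - 5.11 = 8.89

8.89


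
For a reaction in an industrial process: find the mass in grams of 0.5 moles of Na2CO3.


M(Na2CO3) = 105.99 g/mol
mass = n × M = 0.5 × 105.99 = 53.00 g

53.00 g


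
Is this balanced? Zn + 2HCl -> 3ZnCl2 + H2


Equation: Zn + 2HCl -> 3ZnCl2 + H2
Check atoms: Cl: 2≠6, H: 2=2, Zn: 1≠3
Not balanced

No, not balanced


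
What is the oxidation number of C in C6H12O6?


6x + 12(+1) + 6(-2) = 0, so x = +0
Oxidation number: +0

+0


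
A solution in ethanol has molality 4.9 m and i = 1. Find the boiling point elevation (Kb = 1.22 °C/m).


ΔTb = Kb × m × i
= 1.22 × 4.9 × 1
= 5.978 °C

5.978 °C


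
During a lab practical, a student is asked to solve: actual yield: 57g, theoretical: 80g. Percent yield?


% yield = actual/theoretical × 100
= 57/80 × 100
= 71.25%

71.25%


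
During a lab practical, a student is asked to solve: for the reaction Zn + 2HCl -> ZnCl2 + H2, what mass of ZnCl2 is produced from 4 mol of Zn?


Mole ratio ZnCl2:Zn = 1:1
n(ZnCl2) = 4 × 1/1 = 4.000 mol
mass = 4.000 × 136.28 = 545.12 g

545.12 g


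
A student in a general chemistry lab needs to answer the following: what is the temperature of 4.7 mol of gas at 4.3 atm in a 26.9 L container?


PV = nRT  (R = 0.08206 L·atm/(mol·K))
T = PV/(nR) = 4.3×26.9/(4.7×0.08206)
= 115.67/0.385682
= 299.91 K

299.91 K


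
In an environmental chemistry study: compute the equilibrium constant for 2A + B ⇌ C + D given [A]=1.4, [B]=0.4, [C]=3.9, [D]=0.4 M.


Kc = [C][D]/([A]^2[B])
= (3.9^1 × 0.4^1)/(1.4^2 × 0.4^1)
= 1.56/0.784
= 1.990

1.990


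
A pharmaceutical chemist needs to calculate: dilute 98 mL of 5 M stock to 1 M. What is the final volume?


C1V1 = C2V2
5 × 98 = 1 × V2
V2 = 490/1 = 490.0 mL

490.0 mL


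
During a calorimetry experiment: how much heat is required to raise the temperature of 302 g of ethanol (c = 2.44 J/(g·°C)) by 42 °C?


q = mcΔT = 302 × 2.44 × 42
= 30948.96 J

30948.96 J


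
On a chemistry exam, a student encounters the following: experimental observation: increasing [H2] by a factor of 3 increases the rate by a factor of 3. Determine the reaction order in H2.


rate ∝ [H2]^n
3^n = 3 → n = 1
Order in H2: 1

1


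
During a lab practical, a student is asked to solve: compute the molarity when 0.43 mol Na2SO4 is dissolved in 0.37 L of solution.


M = n/V = 0.43/0.37 = 1.162 mol/L

1.162 M


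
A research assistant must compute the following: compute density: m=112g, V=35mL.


ρ = mass/volume
= 112/35
= 3.2 g/mL

3.2 g/mL


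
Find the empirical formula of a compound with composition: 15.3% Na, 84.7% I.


Assume 100 g sample. Moles of each element:
  Na: 15.3/22.99 = 0.666 mol
  I: 84.7/126.9 = 0.667 mol
Divide by smallest (0.666):
  Na: 0.666/0.666 = 1.0
  I: 0.667/0.666 = 1.0
Empirical formula: NaI

NaI


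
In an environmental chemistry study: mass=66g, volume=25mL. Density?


ρ = mass/volume
= 66/25
= 2.64 g/mL

2.64 g/mL


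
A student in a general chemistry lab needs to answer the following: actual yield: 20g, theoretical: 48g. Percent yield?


% yield = actual/theoretical × 100
= 20/48 × 100
= 41.67%

41.67%


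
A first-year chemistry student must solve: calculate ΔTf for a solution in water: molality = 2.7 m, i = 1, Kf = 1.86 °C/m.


ΔTf = Kf × m × i
= 1.86 × 2.7 × 1
= 5.022 °C

5.022 °C


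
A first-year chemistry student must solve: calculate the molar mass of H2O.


M(H2O) = 2×1.008 + 1×16.0
= 2.02 + 16.0
= 18.02 g/mol

18.02 g/mol


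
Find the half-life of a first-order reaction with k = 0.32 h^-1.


t½ = ln2/k = 0.693147/(0.32 h^-1)
= 2.166 h

2.166 h


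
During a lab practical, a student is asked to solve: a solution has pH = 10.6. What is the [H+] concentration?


[H+] = 10^(-pH) = 10^(-10.6)
= 2.51×10^-11 M

2.51×10^-11 M


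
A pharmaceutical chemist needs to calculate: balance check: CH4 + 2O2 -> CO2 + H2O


Equation: CH4 + 2O2 -> CO2 + H2O
Check atoms: C: 1=1, H: 4≠2, O: 4≠3
Not balanced

No, not balanced


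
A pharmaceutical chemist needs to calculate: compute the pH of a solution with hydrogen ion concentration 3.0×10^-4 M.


pH = -log10([H+]) = -log10(3.0×10^-4)
= 4 - log10(3.0)
= 4 - 0.48
= 3.52

3.52


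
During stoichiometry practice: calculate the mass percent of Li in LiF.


M(LiF) = 1×6.94 + 1×19.0 = 25.94 g/mol
Mass of Li = 1 × 6.94 = 6.94 g/mol
% Li = 6.94/25.94 × 100 = 26.75%

26.75%


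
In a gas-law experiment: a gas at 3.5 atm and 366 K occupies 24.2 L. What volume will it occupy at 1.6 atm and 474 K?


P1V1/T1 = P2V2/T2
V2 = P1V1T2/(T1P2)
= 3.5×24.2×474/(366×1.6)
= 68.558 L

68.558 L


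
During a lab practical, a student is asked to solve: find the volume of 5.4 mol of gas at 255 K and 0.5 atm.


PV = nRT  (R = 0.08206 L·atm/(mol·K))
V = nRT/P = 5.4×0.08206×255/0.5
= 225.993 L

225.993 L


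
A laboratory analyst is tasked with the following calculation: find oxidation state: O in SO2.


O is usually -2
Oxidation number: -2

-2


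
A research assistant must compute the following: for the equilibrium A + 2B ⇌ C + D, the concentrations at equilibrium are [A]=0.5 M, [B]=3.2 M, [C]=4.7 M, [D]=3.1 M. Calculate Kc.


Kc = [C][D]/([A][B]^2)
= (4.7^1 × 3.1^1)/(0.5^1 × 3.2^2)
= 14.57/5.12
= 2.846

2.846


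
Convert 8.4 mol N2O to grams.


M(N2O) = 44.02 g/mol
mass = n × M = 8.4 × 44.02 = 369.77 g

369.77 g


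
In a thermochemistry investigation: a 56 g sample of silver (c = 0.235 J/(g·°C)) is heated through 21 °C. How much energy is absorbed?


q = mcΔT = 56 × 0.235 × 21
= 276.36 J

276.36 J


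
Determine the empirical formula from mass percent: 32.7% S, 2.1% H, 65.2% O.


Assume 100 g sample. Moles of each element:
  S: 32.7/32.07 = 1.02 mol
  H: 2.1/1.008 = 2.083 mol
  O: 65.2/16.0 = 4.075 mol
Divide by smallest (1.02):
  S: 1.02/1.02 = 1.0
  H: 2.083/1.02 = 2.04
  O: 4.075/1.02 = 4.0
Empirical formula: H2SO4

H2SO4


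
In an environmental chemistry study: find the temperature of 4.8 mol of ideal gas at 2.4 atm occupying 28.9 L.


PV = nRT  (R = 0.08206 L·atm/(mol·K))
T = PV/(nR) = 2.4×28.9/(4.8×0.08206)
= 69.36/0.393888
= 176.09 K

176.09 K


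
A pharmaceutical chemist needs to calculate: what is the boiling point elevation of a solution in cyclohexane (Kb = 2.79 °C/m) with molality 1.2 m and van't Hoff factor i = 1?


ΔTb = Kb × m × i
= 2.79 × 1.2 × 1
= 3.348 °C

3.348 °C


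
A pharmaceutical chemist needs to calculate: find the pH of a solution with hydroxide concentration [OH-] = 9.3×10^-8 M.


pOH = -log10([OH-]) = -log10(9.3×10^-8)
= 8 - log10(9.3) = 7.03
pH = 14 - pOH = 14 - 7.03 = 6.97

6.97


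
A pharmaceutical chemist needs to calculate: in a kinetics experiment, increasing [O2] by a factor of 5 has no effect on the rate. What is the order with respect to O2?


rate ∝ [O2]^n
rate ∝ [O2]^0
Order in O2: 0

0
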